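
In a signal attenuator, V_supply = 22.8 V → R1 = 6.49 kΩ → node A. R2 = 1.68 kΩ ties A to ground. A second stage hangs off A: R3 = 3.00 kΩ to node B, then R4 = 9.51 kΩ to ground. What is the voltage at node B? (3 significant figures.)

V_B ≈ 3.22 V

Node A sees R2 in parallel with the series input of stage 2, R3 + R4 = 12.51 kΩ.
R2 ‖ (R3+R4) = 1.481 kΩ.
So V_A = 22.8 × 0.1858 = 4.236 V.
V_B = V_A × 0.7602 = 3.221 V.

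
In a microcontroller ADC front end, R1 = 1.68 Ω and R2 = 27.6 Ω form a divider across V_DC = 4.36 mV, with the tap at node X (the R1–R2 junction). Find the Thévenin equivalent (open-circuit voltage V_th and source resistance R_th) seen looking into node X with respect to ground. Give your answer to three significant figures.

V_th ≈ 4.11 mV, R_th ≈ 1.58 Ω

With X open, the divider is unloaded: V_th = 4.36 × 27.6/29.28 = 4.110 mV.
Looking into X with the source shorted: R_th = R1·R2/(R1+R2) = 1.680 × 27.6/29.28 = 1.584 Ω.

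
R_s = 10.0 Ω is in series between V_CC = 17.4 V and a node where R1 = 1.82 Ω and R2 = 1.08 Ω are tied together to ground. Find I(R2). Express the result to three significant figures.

Combine the parallel branches: R_p = (1/1.82 + 1/1.08)⁻¹ = 0.6778 Ω.
V_A = 17.4 × 0.6778/10.68 = 1.104 V.
I(R2) = V_A / R2 = 1.104/1.08 = 1.023 A.

I ≈ 1.02 A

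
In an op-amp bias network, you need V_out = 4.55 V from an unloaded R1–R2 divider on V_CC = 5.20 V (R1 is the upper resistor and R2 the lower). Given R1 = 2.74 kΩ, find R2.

Required fraction k = V_out/V_CC = 0.8750.
R2 = R1 · 0.8750/(1 − 0.8750) = 19.18 kΩ.

R2 ≈ 19.2 kΩ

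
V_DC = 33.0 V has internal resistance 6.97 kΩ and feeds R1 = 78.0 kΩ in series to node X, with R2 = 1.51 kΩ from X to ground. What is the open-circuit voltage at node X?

R1' = 6.97 + 78.0 = 84.97 kΩ (source resistance + R1).
V_th is the unloaded tap voltage: V_DC · R2/(R1'+R2) = 33.0 × 0.01746 = 0.5762 V.

V_th ≈ 0.576 V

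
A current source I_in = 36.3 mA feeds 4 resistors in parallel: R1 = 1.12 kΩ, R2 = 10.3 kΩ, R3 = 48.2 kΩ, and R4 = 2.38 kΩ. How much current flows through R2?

I ≈ 2.46 mA

Conductances: ΣG = 1/1.12 + 1/10.3 + 1/48.2 + 1/2.38 = 1.431 (1/kΩ).
R2 takes the fraction G_k/ΣG = 0.09709/1.431 = 0.06785, so I = 36.3 × 0.06785 = 2.463 mA.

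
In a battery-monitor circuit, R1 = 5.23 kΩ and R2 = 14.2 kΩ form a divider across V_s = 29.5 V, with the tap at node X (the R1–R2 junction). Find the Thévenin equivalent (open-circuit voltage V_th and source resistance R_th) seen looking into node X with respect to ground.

V_th ≈ 21.6 V, R_th ≈ 3.82 kΩ

Open-circuit (no load on X): V_th = V_s · R2/(R1 + R2) = 29.5 × 14.2/(5.230 + 14.2) = 21.56 V.
Looking into X with the source shorted: R_th = R1·R2/(R1+R2) = 5.230 × 14.2/19.43 = 3.822 kΩ.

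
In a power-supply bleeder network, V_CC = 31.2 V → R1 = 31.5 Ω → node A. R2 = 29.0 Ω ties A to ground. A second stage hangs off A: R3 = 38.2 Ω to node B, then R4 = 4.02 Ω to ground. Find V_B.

V_B ≈ 1.05 V

Looking into the second stage from A: R3 + R4 = 42.22 Ω appears in parallel with R2.
Effective lower resistance at A: R2 ‖ 42.22 = 17.19 Ω.
V_A = 31.2 × 17.19/(31.5 + 17.19) = 11.02 V.
Stage 2 is unloaded, so V_B = V_A · R4/(R3+R4) = 11.02 × 4.02/42.22 = 1.049 V.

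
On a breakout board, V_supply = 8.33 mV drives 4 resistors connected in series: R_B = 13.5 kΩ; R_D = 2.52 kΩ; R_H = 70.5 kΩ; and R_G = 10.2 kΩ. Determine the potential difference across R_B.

V ≈ 1.16 mV

Series total: ΣR = 13.5 + 2.52 + 70.5 + 10.2 = 96.72 kΩ.
By the voltage-divider rule, V = 8.33 × 13.50/96.72 = 1.163 mV.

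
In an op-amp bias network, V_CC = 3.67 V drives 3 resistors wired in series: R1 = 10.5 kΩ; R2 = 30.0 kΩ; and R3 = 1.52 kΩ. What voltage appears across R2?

V ≈ 2.62 V

ΣR = 10.5 + 30.0 + 1.52 = 42.02 kΩ.
By the voltage-divider rule, V = 3.67 × 30.00/42.02 = 2.620 V.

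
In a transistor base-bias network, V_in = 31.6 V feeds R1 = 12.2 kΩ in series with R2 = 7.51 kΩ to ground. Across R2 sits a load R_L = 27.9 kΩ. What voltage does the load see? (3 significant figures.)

V_out ≈ 10.3 V

The load sits in parallel with R2, giving an effective lower resistance R2' = R2·R_L/(R2+R_L) = 5.917 kΩ.
Voltage divider with the loaded lower leg: V_out = 31.6 × 5.917/(12.2 + 5.917) = 31.6 × 0.3266 = 10.32 V.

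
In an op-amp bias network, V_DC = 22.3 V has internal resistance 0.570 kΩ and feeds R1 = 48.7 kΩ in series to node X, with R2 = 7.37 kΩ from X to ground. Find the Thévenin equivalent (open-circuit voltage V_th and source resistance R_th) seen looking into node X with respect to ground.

V_th ≈ 2.90 V, R_th ≈ 6.41 kΩ

R1' = 0.570 + 48.7 = 49.27 kΩ (source resistance + R1).
V_th is the unloaded tap voltage: V_DC · R2/(R1'+R2) = 22.3 × 0.1301 = 2.902 V.
Zeroing V_DC shorts the top of R1' to ground, so R_th = R1' ‖ R2 = 6.411 kΩ.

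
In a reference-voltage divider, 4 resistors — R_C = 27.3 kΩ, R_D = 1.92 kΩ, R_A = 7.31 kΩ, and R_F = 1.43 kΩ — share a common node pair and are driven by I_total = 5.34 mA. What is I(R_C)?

ΣG = 1/27.3 + 1/1.92 + 1/7.31 + 1/1.43 = 1.394.
Current divider: I(R_C) = I_total · G_k/ΣG = 5.34 × (0.03663/1.394) = 5.34 × 0.02629 = 0.1404 mA.

I ≈ 0.140 mA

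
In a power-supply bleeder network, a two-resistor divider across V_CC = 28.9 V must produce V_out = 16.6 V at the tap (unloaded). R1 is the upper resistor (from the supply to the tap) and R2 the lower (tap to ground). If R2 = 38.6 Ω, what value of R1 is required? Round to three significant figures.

R1 ≈ 28.6 Ω

The divider ratio is R2/(R1+R2) = 16.6/28.9 = 0.5744.
So R1 = R2 · (V_CC/V_out − 1) = 38.6 × (28.9/16.6 − 1) = 38.6 × 0.7410 = 28.60 Ω.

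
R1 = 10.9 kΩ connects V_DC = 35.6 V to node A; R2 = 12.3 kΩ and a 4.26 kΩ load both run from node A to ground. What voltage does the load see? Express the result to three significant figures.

First combine the lower leg with the load: R2 ‖ R_L = 3.164 kΩ.
Now apply the divider: V_out = 35.6 × 0.2250 = 8.009 V.
(Unloaded it would be 18.9 V; the load pulls it down.)

V_out ≈ 8.01 V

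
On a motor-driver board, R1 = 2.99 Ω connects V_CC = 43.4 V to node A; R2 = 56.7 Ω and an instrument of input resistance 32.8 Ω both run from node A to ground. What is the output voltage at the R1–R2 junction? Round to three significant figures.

V_out ≈ 37.9 V

The load sits in parallel with R2, giving an effective lower resistance R2' = R2·R_L/(R2+R_L) = 20.78 Ω.
Now apply the divider: V_out = 43.4 × 0.8742 = 37.94 V.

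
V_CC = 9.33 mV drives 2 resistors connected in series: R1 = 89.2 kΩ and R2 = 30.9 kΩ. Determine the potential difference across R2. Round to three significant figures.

Series total: ΣR = 89.2 + 30.9 = 120.1 kΩ.
Voltage divider: V = V_CC · (30.90 / 120.1) = 9.33 × 0.2573 = 2.400 mV.

V ≈ 2.40 mV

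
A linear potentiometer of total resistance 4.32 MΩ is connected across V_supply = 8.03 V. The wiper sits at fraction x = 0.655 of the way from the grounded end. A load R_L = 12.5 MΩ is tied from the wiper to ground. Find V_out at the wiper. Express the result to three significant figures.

Lower segment x·R_p = 2.830 MΩ; upper segment (1−x)·R_p = 1.490 MΩ.
Lower segment in parallel with the load: 2.830 ‖ 12.5 = 2.307 MΩ.
Loaded-divider output: V_out = 8.03 × 0.6076 = 4.879 V.

V_out ≈ 4.88 V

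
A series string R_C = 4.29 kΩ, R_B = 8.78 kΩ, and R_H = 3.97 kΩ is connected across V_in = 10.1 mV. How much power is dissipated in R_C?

ΣR = 17.04 kΩ → I = 10.1/17.04 = 0.5927 µA.
V(R_C) = I·R = 2.543 mV; P = V·I = 2.543 × 0.5927 = 1.507 nW.

P ≈ 1.51 nW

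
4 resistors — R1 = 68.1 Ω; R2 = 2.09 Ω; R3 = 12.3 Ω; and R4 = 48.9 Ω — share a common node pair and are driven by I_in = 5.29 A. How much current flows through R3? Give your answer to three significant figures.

ΣG = 1/68.1 + 1/2.09 + 1/12.3 + 1/48.9 = 0.5949.
Current divider: I(R3) = I_in · G_k/ΣG = 5.29 × (0.08130/0.5949) = 5.29 × 0.1367 = 0.7229 A.

I ≈ 0.723 A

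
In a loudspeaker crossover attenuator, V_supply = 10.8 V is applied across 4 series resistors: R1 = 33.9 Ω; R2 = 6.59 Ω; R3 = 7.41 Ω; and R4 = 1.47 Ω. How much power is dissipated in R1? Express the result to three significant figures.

P ≈ 1.62 W

ΣR = 49.37 Ω → I = 10.8/49.37 = 0.2188 A.
P(R1) = I²·R1 = (0.2188)² × 33.9 = 1.622 W.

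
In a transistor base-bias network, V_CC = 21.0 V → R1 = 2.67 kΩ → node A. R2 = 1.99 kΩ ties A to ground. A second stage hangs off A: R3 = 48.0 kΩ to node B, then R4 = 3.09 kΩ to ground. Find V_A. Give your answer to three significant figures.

V_A ≈ 8.77 V

Looking into the second stage from A: R3 + R4 = 51.09 kΩ appears in parallel with R2.
Effective lower resistance at A: R2 ‖ 51.09 = 1.915 kΩ.
So V_A = 21.0 × 0.4177 = 8.772 V.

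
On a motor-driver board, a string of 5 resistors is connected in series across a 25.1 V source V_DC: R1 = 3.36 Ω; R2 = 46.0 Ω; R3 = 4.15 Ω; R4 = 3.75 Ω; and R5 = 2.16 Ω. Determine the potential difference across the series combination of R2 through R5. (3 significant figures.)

ΣR = 3.36 + 46.0 + 4.15 + 3.75 + 2.16 = 59.42 Ω.
R_{R2..R5} = 46.0 + 4.15 + 3.75 + 2.16 = 56.06 Ω.
By the voltage-divider rule, V = 25.1 × 56.06/59.42 = 23.68 V.

V ≈ 23.7 V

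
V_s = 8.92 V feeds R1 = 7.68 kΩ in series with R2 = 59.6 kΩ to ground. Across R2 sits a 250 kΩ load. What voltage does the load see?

First combine the lower leg with the load: R2 ‖ R_L = 48.13 kΩ.
Now apply the divider: V_out = 8.92 × 0.8624 = 7.692 V.

V_out ≈ 7.69 V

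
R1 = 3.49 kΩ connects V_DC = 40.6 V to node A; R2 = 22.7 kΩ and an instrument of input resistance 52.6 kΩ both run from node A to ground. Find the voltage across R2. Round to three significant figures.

The load sits in parallel with R2, giving an effective lower resistance R2' = R2·R_L/(R2+R_L) = 15.86 kΩ.
Then V_out = V_DC · R2'/(R1 + R2') = 40.6 × 15.86/19.35 = 33.28 V.

V_out ≈ 33.3 V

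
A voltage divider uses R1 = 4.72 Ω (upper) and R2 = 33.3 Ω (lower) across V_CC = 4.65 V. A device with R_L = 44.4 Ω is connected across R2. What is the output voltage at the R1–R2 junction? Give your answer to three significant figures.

V_out ≈ 3.73 V

The load sits in parallel with R2, giving an effective lower resistance R2' = R2·R_L/(R2+R_L) = 19.03 Ω.
Voltage divider with the loaded lower leg: V_out = 4.65 × 19.03/(4.72 + 19.03) = 4.65 × 0.8013 = 3.726 V.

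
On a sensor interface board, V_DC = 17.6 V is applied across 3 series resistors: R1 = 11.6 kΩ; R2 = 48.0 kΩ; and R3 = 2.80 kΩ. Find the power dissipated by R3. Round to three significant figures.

P ≈ 0.223 mW

ΣR = 62.40 kΩ → I = 17.6/62.40 = 0.2821 mA.
P(R3) = I²·R3 = (0.2821)² × 2.80 = 0.2227 mW.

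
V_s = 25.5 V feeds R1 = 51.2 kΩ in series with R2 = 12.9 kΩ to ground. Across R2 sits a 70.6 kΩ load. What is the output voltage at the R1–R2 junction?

V_out ≈ 4.48 V

First combine the lower leg with the load: R2 ‖ R_L = 10.91 kΩ.
Voltage divider with the loaded lower leg: V_out = 25.5 × 10.91/(51.2 + 10.91) = 25.5 × 0.1756 = 4.478 V.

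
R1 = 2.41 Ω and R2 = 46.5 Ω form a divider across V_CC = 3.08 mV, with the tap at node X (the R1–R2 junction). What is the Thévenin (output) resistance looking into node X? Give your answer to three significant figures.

R_th ≈ 2.29 Ω

Looking into X with the source shorted: R_th = R1·R2/(R1+R2) = 2.410 × 46.5/48.91 = 2.291 Ω.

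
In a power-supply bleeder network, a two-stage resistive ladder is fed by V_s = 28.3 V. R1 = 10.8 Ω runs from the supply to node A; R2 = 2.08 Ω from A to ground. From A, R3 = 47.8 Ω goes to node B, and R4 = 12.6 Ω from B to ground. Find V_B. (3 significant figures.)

V_B ≈ 0.927 V

Looking into the second stage from A: R3 + R4 = 60.40 Ω appears in parallel with R2.
R2 ‖ (R3+R4) = 2.011 Ω.
V_A = 28.3 × 2.011/(10.8 + 2.011) = 4.442 V.
Stage 2 is unloaded, so V_B = V_A · R4/(R3+R4) = 4.442 × 12.6/60.40 = 0.9266 V.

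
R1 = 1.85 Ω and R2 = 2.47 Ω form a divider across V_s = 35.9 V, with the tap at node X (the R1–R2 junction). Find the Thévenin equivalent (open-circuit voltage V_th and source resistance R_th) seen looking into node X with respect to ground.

V_th ≈ 20.5 V, R_th ≈ 1.06 Ω

V_th is the unloaded tap voltage: V_s · R2/(R1+R2) = 35.9 × 0.5718 = 20.53 V.
Zeroing V_s shorts the top of R1 to ground, so R_th = R1 ‖ R2 = 1.058 Ω.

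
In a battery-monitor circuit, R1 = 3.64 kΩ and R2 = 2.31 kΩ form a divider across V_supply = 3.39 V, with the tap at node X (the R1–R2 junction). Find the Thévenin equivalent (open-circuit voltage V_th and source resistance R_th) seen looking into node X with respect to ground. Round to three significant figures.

V_th ≈ 1.32 V, R_th ≈ 1.41 kΩ

V_th is the unloaded tap voltage: V_supply · R2/(R1+R2) = 3.39 × 0.3882 = 1.316 V.
Zeroing V_supply shorts the top of R1 to ground, so R_th = R1 ‖ R2 = 1.413 kΩ.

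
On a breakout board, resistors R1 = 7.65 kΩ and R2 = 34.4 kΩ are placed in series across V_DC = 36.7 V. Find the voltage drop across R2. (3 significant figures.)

Series total: ΣR = 7.65 + 34.4 = 42.05 kΩ.
V = V_DC · R/ΣR = 36.7 × 0.8181 = 30.02 V.

V ≈ 30.0 V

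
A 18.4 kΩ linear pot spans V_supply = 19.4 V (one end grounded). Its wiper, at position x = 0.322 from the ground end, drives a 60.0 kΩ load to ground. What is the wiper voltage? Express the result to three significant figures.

Split the track: R_lower = x·R_p = 5.925 kΩ, R_upper = (1−x)·R_p = 12.48 kΩ.
R_L loads the lower segment: effective lower R = 5.392 kΩ.
Loaded-divider output: V_out = 19.4 × 0.3018 = 5.855 V.

V_out ≈ 5.85 V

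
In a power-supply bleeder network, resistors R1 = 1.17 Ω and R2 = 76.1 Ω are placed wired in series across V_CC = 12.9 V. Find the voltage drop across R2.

ΣR = 1.17 + 76.1 = 77.27 Ω.
Voltage divider: V = V_CC · (76.10 / 77.27) = 12.9 × 0.9849 = 12.70 V.

V ≈ 12.7 V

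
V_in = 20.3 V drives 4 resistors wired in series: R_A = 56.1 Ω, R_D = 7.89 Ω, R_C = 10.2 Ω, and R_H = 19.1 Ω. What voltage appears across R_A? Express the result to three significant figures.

V ≈ 12.2 V

ΣR = 56.1 + 7.89 + 10.2 + 19.1 = 93.29 Ω.
By the voltage-divider rule, V = 20.3 × 56.10/93.29 = 12.21 V.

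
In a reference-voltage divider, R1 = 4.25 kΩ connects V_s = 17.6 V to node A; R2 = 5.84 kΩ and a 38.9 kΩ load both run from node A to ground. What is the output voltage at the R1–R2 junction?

R2 ‖ R_L = (5.84 × 38.9)/(5.84 + 38.9) = 5.078 kΩ.
Voltage divider with the loaded lower leg: V_out = 17.6 × 5.078/(4.25 + 5.078) = 17.6 × 0.5444 = 9.581 V.

V_out ≈ 9.58 V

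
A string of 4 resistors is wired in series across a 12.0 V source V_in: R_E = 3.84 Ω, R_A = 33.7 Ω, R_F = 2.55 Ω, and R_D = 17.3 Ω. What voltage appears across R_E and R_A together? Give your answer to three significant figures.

Series total: ΣR = 3.84 + 33.7 + 2.55 + 17.3 = 57.39 Ω.
R_{R_E..R_A} = 3.84 + 33.7 = 37.54 Ω.
Voltage divider: V = V_in · (37.54 / 57.39) = 12.0 × 0.6541 = 7.849 V.

V ≈ 7.85 V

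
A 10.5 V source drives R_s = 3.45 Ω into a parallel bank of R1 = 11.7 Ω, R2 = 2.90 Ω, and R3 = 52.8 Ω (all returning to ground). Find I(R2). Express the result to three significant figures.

I ≈ 1.42 A

Combine the parallel branches: R_p = (1/11.7 + 1/2.90 + 1/52.8)⁻¹ = 2.226 Ω.
V_A = 10.5 × 2.226/5.676 = 4.118 V.
Branch current I = V_A/R2 = 4.118/2.90 = 1.420 A.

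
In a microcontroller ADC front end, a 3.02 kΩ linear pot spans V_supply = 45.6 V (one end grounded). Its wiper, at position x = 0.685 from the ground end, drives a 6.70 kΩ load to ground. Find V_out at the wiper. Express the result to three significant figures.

V_out ≈ 28.5 V

Split the track: R_lower = x·R_p = 2.069 kΩ, R_upper = (1−x)·R_p = 0.9513 kΩ.
(x·R_p) ‖ R_L = 1.581 kΩ.
V_out = 45.6 × 1.581/(0.9513 + 1.581) = 28.47 V.
(Unloaded: V_out = x·V_supply = 31.2 V.)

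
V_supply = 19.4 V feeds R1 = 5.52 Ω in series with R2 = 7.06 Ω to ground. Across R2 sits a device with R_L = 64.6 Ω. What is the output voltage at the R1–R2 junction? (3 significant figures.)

V_out ≈ 10.4 V

The load sits in parallel with R2, giving an effective lower resistance R2' = R2·R_L/(R2+R_L) = 6.364 Ω.
Voltage divider with the loaded lower leg: V_out = 19.4 × 6.364/(5.52 + 6.364) = 19.4 × 0.5355 = 10.39 V.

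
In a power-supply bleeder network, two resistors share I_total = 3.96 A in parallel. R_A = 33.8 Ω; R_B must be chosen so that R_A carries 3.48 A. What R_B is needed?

R_B ≈ 245 Ω

In a two-way split, I_A/I_total = R_B/(R_A + R_B).
With f = 0.8788, R_B = R_A · f/(1−f) = 33.8 × 7.250 = 245.0 Ω.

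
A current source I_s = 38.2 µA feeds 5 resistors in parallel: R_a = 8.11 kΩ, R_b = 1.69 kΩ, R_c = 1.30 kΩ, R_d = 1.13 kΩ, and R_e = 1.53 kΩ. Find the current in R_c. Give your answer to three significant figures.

I ≈ 9.72 µA

Conductances: ΣG = 1/8.11 + 1/1.69 + 1/1.30 + 1/1.13 + 1/1.53 = 3.023 (1/kΩ).
Current divider: I(R_c) = I_s · G_k/ΣG = 38.2 × (0.7692/3.023) = 38.2 × 0.2545 = 9.721 µA.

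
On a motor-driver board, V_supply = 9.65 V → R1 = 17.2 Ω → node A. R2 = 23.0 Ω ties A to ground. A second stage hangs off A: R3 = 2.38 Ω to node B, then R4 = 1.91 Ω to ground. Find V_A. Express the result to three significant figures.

The second stage (R3 + R4 = 4.290 Ω) loads node A in parallel with R2.
R2 ‖ (R3+R4) = 3.616 Ω.
V_A = 9.65 × 3.616/(17.2 + 3.616) = 1.676 V.

V_A ≈ 1.68 V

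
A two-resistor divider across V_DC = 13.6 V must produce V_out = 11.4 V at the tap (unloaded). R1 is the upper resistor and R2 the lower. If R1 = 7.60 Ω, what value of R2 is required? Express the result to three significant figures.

Required fraction k = V_out/V_DC = 0.8382.
R2 = R1 · 0.8382/(1 − 0.8382) = 39.38 Ω.

R2 ≈ 39.4 Ω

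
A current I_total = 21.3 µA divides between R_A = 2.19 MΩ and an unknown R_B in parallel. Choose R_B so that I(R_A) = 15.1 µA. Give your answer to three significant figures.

R_B ≈ 5.33 MΩ

In a two-way split, I_A/I_total = R_B/(R_A + R_B).
With f = 0.7089, R_B = R_A · f/(1−f) = 2.19 × 2.435 = 5.334 MΩ.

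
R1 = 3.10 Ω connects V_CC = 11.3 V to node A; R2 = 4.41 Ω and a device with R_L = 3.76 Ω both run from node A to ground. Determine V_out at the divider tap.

R2 ‖ R_L = (4.41 × 3.76)/(4.41 + 3.76) = 2.030 Ω.
Voltage divider with the loaded lower leg: V_out = 11.3 × 2.030/(3.10 + 2.030) = 11.3 × 0.3957 = 4.471 V.

V_out ≈ 4.47 V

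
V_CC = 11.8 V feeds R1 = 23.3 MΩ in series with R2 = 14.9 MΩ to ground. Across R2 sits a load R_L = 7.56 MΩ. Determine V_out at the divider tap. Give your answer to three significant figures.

The load sits in parallel with R2, giving an effective lower resistance R2' = R2·R_L/(R2+R_L) = 5.015 MΩ.
Voltage divider with the loaded lower leg: V_out = 11.8 × 5.015/(23.3 + 5.015) = 11.8 × 0.1771 = 2.090 V.
(Unloaded it would be 4.60 V; the load pulls it down.)

V_out ≈ 2.09 V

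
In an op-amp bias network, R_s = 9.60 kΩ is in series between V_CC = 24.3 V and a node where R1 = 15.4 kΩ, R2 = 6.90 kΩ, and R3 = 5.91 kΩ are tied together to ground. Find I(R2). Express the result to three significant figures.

Parallel bank: R_p = 1/(1/15.4 + 1/6.90 + 1/5.91) = 2.638 kΩ.
V_A = 24.3 × 2.638/12.24 = 5.238 V.
I(R2) = V_A / R2 = 5.238/6.90 = 0.7592 mA.
(Check via current divider: I_total = 1.986 mA; share G_k/ΣG = 0.3823 → same result.)

I ≈ 0.759 mA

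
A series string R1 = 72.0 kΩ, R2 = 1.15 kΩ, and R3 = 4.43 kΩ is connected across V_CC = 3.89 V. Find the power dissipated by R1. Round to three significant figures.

P ≈ 0.181 mW

Series current I = V_CC/ΣR = 3.89/77.58 = 0.05014 mA.
V(R1) = I·R = 3.610 V; P = V·I = 3.610 × 0.05014 = 0.1810 mW.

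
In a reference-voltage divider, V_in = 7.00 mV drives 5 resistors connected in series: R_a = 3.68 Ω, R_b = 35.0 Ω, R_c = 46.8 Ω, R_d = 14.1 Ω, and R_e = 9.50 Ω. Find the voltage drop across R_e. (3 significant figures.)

V ≈ 0.610 mV

ΣR = 3.68 + 35.0 + 46.8 + 14.1 + 9.50 = 109.1 Ω.
V = V_in · R/ΣR = 7.00 × 0.08709 = 0.6096 mV.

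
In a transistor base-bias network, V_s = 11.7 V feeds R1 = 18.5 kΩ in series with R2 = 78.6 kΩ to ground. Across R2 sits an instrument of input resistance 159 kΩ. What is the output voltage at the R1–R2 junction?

V_out ≈ 8.66 V

The load sits in parallel with R2, giving an effective lower resistance R2' = R2·R_L/(R2+R_L) = 52.60 kΩ.
Voltage divider with the loaded lower leg: V_out = 11.7 × 52.60/(18.5 + 52.60) = 11.7 × 0.7398 = 8.656 V.
(Unloaded it would be 9.47 V; the load pulls it down.)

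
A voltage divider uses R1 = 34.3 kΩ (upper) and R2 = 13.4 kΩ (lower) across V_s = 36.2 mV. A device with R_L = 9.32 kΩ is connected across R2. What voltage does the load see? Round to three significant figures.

The load sits in parallel with R2, giving an effective lower resistance R2' = R2·R_L/(R2+R_L) = 5.497 kΩ.
Then V_out = V_s · R2'/(R1 + R2') = 36.2 × 5.497/39.80 = 5.000 mV.

V_out ≈ 5.00 mV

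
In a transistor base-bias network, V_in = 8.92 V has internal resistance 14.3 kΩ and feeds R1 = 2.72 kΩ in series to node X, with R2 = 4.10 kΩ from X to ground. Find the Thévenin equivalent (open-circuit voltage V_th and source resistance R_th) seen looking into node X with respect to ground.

R1' = 14.3 + 2.72 = 17.02 kΩ (source resistance + R1).
With X open, the divider is unloaded: V_th = 8.92 × 4.10/21.12 = 1.732 V.
Zeroing V_in shorts the top of R1' to ground, so R_th = R1' ‖ R2 = 3.304 kΩ.

V_th ≈ 1.73 V, R_th ≈ 3.30 kΩ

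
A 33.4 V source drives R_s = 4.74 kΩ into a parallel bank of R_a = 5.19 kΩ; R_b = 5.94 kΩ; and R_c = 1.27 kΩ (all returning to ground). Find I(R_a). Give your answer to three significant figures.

I ≈ 0.999 mA

Equivalent of the parallel group: R_p = 0.8708 kΩ.
V_A = 33.4 × 0.8708/5.611 = 5.183 V.
I(R_a) = V_A / R_a = 5.183/5.19 = 0.9987 mA.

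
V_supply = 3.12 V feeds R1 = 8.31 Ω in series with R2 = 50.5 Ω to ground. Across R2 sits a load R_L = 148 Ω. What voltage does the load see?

V_out ≈ 2.56 V

First combine the lower leg with the load: R2 ‖ R_L = 37.65 Ω.
Now apply the divider: V_out = 3.12 × 0.8192 = 2.556 V.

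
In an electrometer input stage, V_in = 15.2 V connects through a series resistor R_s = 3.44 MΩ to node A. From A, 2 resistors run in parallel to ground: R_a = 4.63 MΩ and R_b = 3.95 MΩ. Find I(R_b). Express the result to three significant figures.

Combine the parallel branches: R_p = (1/4.63 + 1/3.95)⁻¹ = 2.132 MΩ.
V_A = 15.2 × 2.132/5.572 = 5.815 V.
I(R_b) = V_A / R_b = 5.815/3.95 = 1.472 µA.

I ≈ 1.47 µA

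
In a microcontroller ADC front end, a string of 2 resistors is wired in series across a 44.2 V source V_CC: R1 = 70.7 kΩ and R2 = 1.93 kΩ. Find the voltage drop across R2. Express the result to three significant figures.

Total series resistance ΣR = 70.7 + 1.93 = 72.63 kΩ.
V = V_CC · R/ΣR = 44.2 × 0.02657 = 1.175 V.

V ≈ 1.17 V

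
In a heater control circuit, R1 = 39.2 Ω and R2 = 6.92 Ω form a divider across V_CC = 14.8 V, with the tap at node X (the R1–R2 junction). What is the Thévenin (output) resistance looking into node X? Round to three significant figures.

Zeroing V_CC shorts the top of R1 to ground, so R_th = R1 ‖ R2 = 5.882 Ω.

R_th ≈ 5.88 Ω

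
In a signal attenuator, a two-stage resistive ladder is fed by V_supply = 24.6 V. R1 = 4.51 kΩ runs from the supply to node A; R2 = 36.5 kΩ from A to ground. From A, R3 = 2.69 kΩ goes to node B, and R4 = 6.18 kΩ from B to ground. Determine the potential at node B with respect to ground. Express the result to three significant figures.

The second stage (R3 + R4 = 8.870 kΩ) loads node A in parallel with R2.
Effective lower resistance at A: R2 ‖ 8.870 = 7.136 kΩ.
So V_A = 24.6 × 0.6127 = 15.07 V.
Stage 2 is unloaded, so V_B = V_A · R4/(R3+R4) = 15.07 × 6.18/8.870 = 10.50 V.

V_B ≈ 10.5 V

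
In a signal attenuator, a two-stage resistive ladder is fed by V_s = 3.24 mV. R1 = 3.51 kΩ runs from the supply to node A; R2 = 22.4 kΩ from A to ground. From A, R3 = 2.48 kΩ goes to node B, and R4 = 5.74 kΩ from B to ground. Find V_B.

V_B ≈ 1.43 mV

Node A sees R2 in parallel with the series input of stage 2, R3 + R4 = 8.220 kΩ.
Effective lower resistance at A: R2 ‖ 8.220 = 6.013 kΩ.
So V_A = 3.24 × 0.6314 = 2.046 mV.
Then the unloaded second divider: V_B = V_A × R4/(R3+R4) = 2.046 × 0.6983 = 1.429 mV.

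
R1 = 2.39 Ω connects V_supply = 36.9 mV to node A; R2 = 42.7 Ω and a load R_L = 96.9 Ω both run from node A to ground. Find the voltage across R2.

The load sits in parallel with R2, giving an effective lower resistance R2' = R2·R_L/(R2+R_L) = 29.64 Ω.
Then V_out = V_supply · R2'/(R1 + R2') = 36.9 × 29.64/32.03 = 34.15 mV.

V_out ≈ 34.1 mV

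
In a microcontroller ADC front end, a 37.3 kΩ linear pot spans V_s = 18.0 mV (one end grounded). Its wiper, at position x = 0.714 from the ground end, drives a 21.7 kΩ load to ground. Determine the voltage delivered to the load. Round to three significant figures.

V_out ≈ 9.51 mV

Split the track: R_lower = x·R_p = 26.63 kΩ, R_upper = (1−x)·R_p = 10.67 kΩ.
R_L loads the lower segment: effective lower R = 11.96 kΩ.
Loaded-divider output: V_out = 18.0 × 0.5285 = 9.513 mV.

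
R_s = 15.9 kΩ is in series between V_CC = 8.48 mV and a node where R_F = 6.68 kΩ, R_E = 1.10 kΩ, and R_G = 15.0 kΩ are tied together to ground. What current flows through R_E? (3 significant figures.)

I ≈ 0.408 µA

Combine the parallel branches: R_p = (1/6.68 + 1/1.10 + 1/15.0)⁻¹ = 0.8885 kΩ.
V_A by voltage divider: V_A = 8.48 × 0.8885/(15.9 + 0.8885) = 0.4488 mV.
Branch current I = V_A/R_E = 0.4488/1.10 = 0.4080 µA.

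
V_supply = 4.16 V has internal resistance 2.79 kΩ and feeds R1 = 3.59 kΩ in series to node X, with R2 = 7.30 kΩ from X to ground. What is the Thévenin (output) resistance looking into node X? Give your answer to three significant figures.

R_th ≈ 3.40 kΩ

R1' = 2.79 + 3.59 = 6.380 kΩ (source resistance + R1).
Looking into X with the source shorted: R_th = R1'·R2/(R1'+R2) = 6.380 × 7.30/13.68 = 3.405 kΩ.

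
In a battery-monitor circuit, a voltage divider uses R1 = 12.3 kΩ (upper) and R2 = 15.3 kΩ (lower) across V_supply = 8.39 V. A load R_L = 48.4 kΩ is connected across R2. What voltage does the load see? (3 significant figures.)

First combine the lower leg with the load: R2 ‖ R_L = 11.63 kΩ.
Then V_out = V_supply · R2'/(R1 + R2') = 8.39 × 11.63/23.93 = 4.077 V.
(Unloaded it would be 4.65 V; the load pulls it down.)

V_out ≈ 4.08 V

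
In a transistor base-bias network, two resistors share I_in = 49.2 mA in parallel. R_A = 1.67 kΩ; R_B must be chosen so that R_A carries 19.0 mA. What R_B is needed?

R_B ≈ 1.05 kΩ

In a two-way split, I_A/I_in = R_B/(R_A + R_B).
19.0/49.2 = R_B/(R_A + R_B) → R_B = R_A · (0.3862)/(1 − 0.3862) = 1.67 × 0.6291 = 1.051 kΩ.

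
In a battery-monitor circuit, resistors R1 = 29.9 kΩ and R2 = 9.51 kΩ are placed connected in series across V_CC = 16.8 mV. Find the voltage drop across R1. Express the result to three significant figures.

V ≈ 12.7 mV

Total series resistance ΣR = 29.9 + 9.51 = 39.41 kΩ.
By the voltage-divider rule, V = 16.8 × 29.90/39.41 = 12.75 mV.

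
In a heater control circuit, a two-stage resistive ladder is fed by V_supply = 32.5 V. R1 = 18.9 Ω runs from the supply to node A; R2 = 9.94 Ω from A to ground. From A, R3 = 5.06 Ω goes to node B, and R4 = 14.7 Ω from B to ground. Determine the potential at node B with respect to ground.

V_B ≈ 6.27 V

The second stage (R3 + R4 = 19.76 Ω) loads node A in parallel with R2.
Effective lower resistance at A: R2 ‖ 19.76 = 6.613 Ω.
V_A = 32.5 × 6.613/(18.9 + 6.613) = 8.424 V.
Stage 2 is unloaded, so V_B = V_A · R4/(R3+R4) = 8.424 × 14.7/19.76 = 6.267 V.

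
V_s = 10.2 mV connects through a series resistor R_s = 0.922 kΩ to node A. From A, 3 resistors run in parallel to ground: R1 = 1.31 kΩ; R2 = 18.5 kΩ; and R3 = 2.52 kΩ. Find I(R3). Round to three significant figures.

I ≈ 1.91 µA

Combine the parallel branches: R_p = (1/1.31 + 1/18.5 + 1/2.52)⁻¹ = 0.8236 kΩ.
Node voltage V_A = V_s · R_p/(R_s + R_p) = 10.2 × 0.4718 = 4.812 mV.
I(R3) = V_A / R3 = 4.812/2.52 = 1.910 µA.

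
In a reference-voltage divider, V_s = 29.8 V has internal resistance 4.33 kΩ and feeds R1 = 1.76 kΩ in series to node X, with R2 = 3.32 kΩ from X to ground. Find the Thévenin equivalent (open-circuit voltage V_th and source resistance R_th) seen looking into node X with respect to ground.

R1' = 4.33 + 1.76 = 6.090 kΩ (source resistance + R1).
With X open, the divider is unloaded: V_th = 29.8 × 3.32/9.410 = 10.51 V.
Looking into X with the source shorted: R_th = R1'·R2/(R1'+R2) = 6.090 × 3.32/9.410 = 2.149 kΩ.

V_th ≈ 10.5 V, R_th ≈ 2.15 kΩ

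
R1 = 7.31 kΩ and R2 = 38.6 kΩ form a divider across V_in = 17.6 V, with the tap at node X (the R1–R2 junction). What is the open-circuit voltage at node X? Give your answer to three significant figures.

V_th ≈ 14.8 V

V_th is the unloaded tap voltage: V_in · R2/(R1+R2) = 17.6 × 0.8408 = 14.80 V.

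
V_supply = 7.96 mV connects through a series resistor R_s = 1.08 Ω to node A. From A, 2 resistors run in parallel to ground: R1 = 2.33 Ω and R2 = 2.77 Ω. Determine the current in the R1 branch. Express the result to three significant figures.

Combine the parallel branches: R_p = (1/2.33 + 1/2.77)⁻¹ = 1.266 Ω.
Node voltage V_A = V_supply · R_p/(R_s + R_p) = 7.96 × 0.5395 = 4.295 mV.
Branch current I = V_A/R1 = 4.295/2.33 = 1.843 mA.
(Check via current divider: I_total = 3.394 mA; share G_k/ΣG = 0.5431 → same result.)

I ≈ 1.84 mA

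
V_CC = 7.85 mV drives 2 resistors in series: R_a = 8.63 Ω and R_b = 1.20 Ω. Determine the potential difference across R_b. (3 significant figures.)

V ≈ 0.958 mV

Total series resistance ΣR = 8.63 + 1.20 = 9.830 Ω.
Voltage divider: V = V_CC · (1.200 / 9.830) = 7.85 × 0.1221 = 0.9583 mV.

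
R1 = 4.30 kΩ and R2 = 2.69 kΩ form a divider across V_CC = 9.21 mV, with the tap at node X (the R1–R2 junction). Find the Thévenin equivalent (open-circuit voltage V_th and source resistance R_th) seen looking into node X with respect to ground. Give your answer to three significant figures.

V_th ≈ 3.54 mV, R_th ≈ 1.65 kΩ

Open-circuit (no load on X): V_th = V_CC · R2/(R1 + R2) = 9.21 × 2.69/(4.300 + 2.69) = 3.544 mV.
With V_CC suppressed (replaced by a short), R_th = R1 ‖ R2 = (4.300 × 2.69)/(4.300 + 2.69) = 1.655 kΩ.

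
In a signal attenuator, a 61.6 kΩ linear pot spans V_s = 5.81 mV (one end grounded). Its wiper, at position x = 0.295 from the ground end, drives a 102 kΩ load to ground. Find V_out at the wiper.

The pot divides into 43.43 kΩ above the wiper and 18.17 kΩ below.
(x·R_p) ‖ R_L = 15.42 kΩ.
Then V_out = V_s · 15.42/(43.43 + 15.42) = 1.523 mV.
(Unloaded: V_out = x·V_s = 1.71 mV.)

V_out ≈ 1.52 mV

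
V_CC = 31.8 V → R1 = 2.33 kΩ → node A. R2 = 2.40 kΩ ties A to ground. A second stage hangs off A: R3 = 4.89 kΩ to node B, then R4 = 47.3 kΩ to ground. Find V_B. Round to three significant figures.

V_B ≈ 14.3 V

Node A sees R2 in parallel with the series input of stage 2, R3 + R4 = 52.19 kΩ.
Effective lower resistance at A: R2 ‖ 52.19 = 2.294 kΩ.
So V_A = 31.8 × 0.4962 = 15.78 V.
Then the unloaded second divider: V_B = V_A × R4/(R3+R4) = 15.78 × 0.9063 = 14.30 V.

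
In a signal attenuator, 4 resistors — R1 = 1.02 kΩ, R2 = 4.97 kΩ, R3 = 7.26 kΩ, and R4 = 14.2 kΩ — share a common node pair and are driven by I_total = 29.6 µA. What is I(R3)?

Total conductance ΣG = 1/1.02 + 1/4.97 + 1/7.26 + 1/14.2 = 1.390 (units of 1/kΩ).
R3 takes the fraction G_k/ΣG = 0.1377/1.390 = 0.09911, so I = 29.6 × 0.09911 = 2.934 µA.

I ≈ 2.93 µA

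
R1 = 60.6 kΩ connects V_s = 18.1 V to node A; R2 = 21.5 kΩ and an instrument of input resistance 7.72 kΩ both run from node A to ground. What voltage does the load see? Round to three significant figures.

V_out ≈ 1.55 V

First combine the lower leg with the load: R2 ‖ R_L = 5.680 kΩ.
Now apply the divider: V_out = 18.1 × 0.08570 = 1.551 V.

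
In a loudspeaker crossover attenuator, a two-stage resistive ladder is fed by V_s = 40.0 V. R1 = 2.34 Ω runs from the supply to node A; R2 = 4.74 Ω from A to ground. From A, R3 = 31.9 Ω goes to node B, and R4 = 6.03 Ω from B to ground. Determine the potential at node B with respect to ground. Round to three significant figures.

V_B ≈ 4.09 V

Node A sees R2 in parallel with the series input of stage 2, R3 + R4 = 37.93 Ω.
R2 ‖ (R3+R4) = 4.213 Ω.
First divider: V_A = V_s · 4.213/(2.34 + 4.213) = 25.72 V.
Then the unloaded second divider: V_B = V_A × R4/(R3+R4) = 25.72 × 0.1590 = 4.088 V.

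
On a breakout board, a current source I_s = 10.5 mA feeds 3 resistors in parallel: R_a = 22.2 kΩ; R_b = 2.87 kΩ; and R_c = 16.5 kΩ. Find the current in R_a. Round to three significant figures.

Conductances: ΣG = 1/22.2 + 1/2.87 + 1/16.5 = 0.4541 (1/kΩ).
Current divider: I(R_a) = I_s · G_k/ΣG = 10.5 × (0.04505/0.4541) = 10.5 × 0.09920 = 1.042 mA.

I ≈ 1.04 mA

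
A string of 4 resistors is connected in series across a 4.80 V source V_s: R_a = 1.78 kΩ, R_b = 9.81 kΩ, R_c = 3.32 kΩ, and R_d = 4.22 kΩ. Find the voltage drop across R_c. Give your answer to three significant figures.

Total series resistance ΣR = 1.78 + 9.81 + 3.32 + 4.22 = 19.13 kΩ.
By the voltage-divider rule, V = 4.80 × 3.320/19.13 = 0.8330 V.

V ≈ 0.833 V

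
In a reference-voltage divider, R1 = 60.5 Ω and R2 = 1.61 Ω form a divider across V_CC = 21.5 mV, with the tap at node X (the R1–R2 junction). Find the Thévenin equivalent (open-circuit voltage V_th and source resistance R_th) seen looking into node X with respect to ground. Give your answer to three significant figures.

With X open, the divider is unloaded: V_th = 21.5 × 1.61/62.11 = 0.5573 mV.
With V_CC suppressed (replaced by a short), R_th = R1 ‖ R2 = (60.50 × 1.61)/(60.50 + 1.61) = 1.568 Ω.

V_th ≈ 0.557 mV, R_th ≈ 1.57 Ω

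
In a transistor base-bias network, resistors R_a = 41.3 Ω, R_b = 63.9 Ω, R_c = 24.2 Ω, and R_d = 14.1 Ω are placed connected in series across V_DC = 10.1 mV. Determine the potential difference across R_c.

Series total: ΣR = 41.3 + 63.9 + 24.2 + 14.1 = 143.5 Ω.
By the voltage-divider rule, V = 10.1 × 24.20/143.5 = 1.703 mV.

V ≈ 1.70 mV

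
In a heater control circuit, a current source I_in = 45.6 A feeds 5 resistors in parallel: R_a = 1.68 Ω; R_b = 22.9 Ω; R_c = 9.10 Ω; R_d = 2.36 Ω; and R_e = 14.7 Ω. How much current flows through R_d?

I ≈ 15.6 A

Conductances: ΣG = 1/1.68 + 1/22.9 + 1/9.10 + 1/2.36 + 1/14.7 = 1.241 (1/Ω).
Current divider: I(R_d) = I_in · G_k/ΣG = 45.6 × (0.4237/1.241) = 45.6 × 0.3416 = 15.58 A.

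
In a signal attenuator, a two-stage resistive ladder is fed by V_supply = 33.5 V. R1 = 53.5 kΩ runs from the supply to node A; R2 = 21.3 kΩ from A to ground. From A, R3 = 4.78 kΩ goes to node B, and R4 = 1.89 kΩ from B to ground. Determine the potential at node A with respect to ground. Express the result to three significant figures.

V_A ≈ 2.90 V

The second stage (R3 + R4 = 6.670 kΩ) loads node A in parallel with R2.
Effective lower resistance at A: R2 ‖ 6.670 = 5.079 kΩ.
First divider: V_A = V_supply · 5.079/(53.5 + 5.079) = 2.905 V.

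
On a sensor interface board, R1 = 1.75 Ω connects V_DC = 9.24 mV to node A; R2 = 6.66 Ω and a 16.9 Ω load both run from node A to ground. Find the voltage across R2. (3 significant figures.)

V_out ≈ 6.76 mV

First combine the lower leg with the load: R2 ‖ R_L = 4.777 Ω.
Now apply the divider: V_out = 9.24 × 0.7319 = 6.763 mV.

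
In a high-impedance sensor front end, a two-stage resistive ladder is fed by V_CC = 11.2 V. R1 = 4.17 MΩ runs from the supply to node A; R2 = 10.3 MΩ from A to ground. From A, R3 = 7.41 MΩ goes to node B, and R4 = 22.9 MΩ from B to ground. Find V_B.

V_B ≈ 5.49 V

The second stage (R3 + R4 = 30.31 MΩ) loads node A in parallel with R2.
Effective lower resistance at A: R2 ‖ 30.31 = 7.688 MΩ.
First divider: V_A = V_CC · 7.688/(4.17 + 7.688) = 7.261 V.
Stage 2 is unloaded, so V_B = V_A · R4/(R3+R4) = 7.261 × 22.9/30.31 = 5.486 V.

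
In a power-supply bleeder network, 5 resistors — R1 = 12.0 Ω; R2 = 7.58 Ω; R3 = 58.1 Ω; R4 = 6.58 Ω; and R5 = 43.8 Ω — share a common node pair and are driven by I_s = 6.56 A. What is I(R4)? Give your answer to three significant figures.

I ≈ 2.45 A

Conductances: ΣG = 1/12.0 + 1/7.58 + 1/58.1 + 1/6.58 + 1/43.8 = 0.4073 (1/Ω).
R4 takes the fraction G_k/ΣG = 0.1520/0.4073 = 0.3731, so I = 6.56 × 0.3731 = 2.448 A.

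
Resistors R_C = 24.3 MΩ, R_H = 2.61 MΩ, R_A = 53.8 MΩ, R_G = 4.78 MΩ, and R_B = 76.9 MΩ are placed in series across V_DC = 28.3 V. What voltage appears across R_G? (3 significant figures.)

V ≈ 0.833 V

Series total: ΣR = 24.3 + 2.61 + 53.8 + 4.78 + 76.9 = 162.4 MΩ.
Voltage divider: V = V_DC · (4.780 / 162.4) = 28.3 × 0.02944 = 0.8330 V.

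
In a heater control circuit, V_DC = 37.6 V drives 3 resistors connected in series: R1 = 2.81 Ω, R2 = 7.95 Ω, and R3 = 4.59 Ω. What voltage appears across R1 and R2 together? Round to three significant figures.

Series total: ΣR = 2.81 + 7.95 + 4.59 = 15.35 Ω.
R_{R1..R2} = 2.81 + 7.95 = 10.76 Ω.
Voltage divider: V = V_DC · (10.76 / 15.35) = 37.6 × 0.7010 = 26.36 V.

V ≈ 26.4 V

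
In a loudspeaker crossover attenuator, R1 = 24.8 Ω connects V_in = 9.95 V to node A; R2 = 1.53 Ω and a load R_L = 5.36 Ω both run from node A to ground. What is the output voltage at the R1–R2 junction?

V_out ≈ 0.456 V

The load sits in parallel with R2, giving an effective lower resistance R2' = R2·R_L/(R2+R_L) = 1.190 Ω.
Then V_out = V_in · R2'/(R1 + R2') = 9.95 × 1.190/25.99 = 0.4557 V.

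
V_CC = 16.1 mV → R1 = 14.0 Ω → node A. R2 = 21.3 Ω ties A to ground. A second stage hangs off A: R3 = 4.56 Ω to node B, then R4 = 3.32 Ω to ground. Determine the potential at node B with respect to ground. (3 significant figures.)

V_B ≈ 1.98 mV

Node A sees R2 in parallel with the series input of stage 2, R3 + R4 = 7.880 Ω.
Effective lower resistance at A: R2 ‖ 7.880 = 5.752 Ω.
So V_A = 16.1 × 0.2912 = 4.689 mV.
Stage 2 is unloaded, so V_B = V_A · R4/(R3+R4) = 4.689 × 3.32/7.880 = 1.975 mV.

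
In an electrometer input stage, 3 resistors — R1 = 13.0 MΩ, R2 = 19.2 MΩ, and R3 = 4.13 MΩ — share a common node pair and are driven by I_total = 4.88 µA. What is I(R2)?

ΣG = 1/13.0 + 1/19.2 + 1/4.13 = 0.3711.
R2 takes the fraction G_k/ΣG = 0.05208/0.3711 = 0.1403, so I = 4.88 × 0.1403 = 0.6848 µA.

I ≈ 0.685 µA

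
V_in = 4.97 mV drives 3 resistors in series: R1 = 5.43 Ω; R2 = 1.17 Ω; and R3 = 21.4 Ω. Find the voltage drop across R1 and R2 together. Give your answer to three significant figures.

ΣR = 5.43 + 1.17 + 21.4 = 28.00 Ω.
R_{R1..R2} = 5.43 + 1.17 = 6.600 Ω.
By the voltage-divider rule, V = 4.97 × 6.600/28.00 = 1.171 mV.

V ≈ 1.17 mV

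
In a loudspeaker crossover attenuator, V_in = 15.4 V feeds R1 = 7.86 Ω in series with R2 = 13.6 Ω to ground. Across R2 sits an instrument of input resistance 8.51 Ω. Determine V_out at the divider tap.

The load sits in parallel with R2, giving an effective lower resistance R2' = R2·R_L/(R2+R_L) = 5.235 Ω.
Then V_out = V_in · R2'/(R1 + R2') = 15.4 × 5.235/13.09 = 6.156 V.
(Unloaded it would be 9.76 V; the load pulls it down.)

V_out ≈ 6.16 V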